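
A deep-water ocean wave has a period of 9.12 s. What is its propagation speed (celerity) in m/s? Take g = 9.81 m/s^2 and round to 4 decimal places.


We use the deep-water celerity formula:
C = g * T / (2 * pi)
C = 9.81 * 9.12 / (2 * 3.14159...)
C = 89.467200 / 6.283185
C = 14.2391 m/s

14.2391


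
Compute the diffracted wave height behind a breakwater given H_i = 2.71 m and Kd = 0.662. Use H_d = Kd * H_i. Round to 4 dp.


H_d = Kd * H_i
H_d = 0.662 * 2.71
H_d = 1.7940 m

1.7940


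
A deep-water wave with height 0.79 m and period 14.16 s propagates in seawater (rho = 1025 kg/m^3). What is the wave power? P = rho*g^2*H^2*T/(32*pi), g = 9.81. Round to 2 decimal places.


P = rho * g^2 * H^2 * T / (32 * pi)
P = 1025 * 9.81^2 * 0.79^2 * 14.16 / (32 * pi)
P = 1025 * 96.2361 * 0.6241 * 14.16 / 100.53096
P = 8671.21 W/m

8671.21


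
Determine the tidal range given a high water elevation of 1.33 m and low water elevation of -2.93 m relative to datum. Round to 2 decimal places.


Tidal range = High water - Low water
Tidal range = 1.33 - (-2.93)
Tidal range = 4.26 m

4.26


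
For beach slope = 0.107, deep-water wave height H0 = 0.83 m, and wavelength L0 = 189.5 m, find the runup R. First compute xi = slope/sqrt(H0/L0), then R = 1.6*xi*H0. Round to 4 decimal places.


xi = slope / sqrt(H0/L0)
H0/L0 = 0.83/189.5 = 0.004380
sqrt(0.004380) = 0.066181
xi = 0.107 / 0.066181 = 1.616774
R = 1.6 * xi * H0 = 1.6 * 1.616774 * 0.83
R = 2.1471 m

2.1471


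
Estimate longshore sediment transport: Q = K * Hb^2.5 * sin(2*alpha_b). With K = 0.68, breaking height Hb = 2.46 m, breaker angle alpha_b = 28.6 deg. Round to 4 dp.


Q = K * Hb^2.5 * sin(2 * alpha_b)
Hb^2.5 = 2.46^2.5 = 9.491564
sin(2 * 28.6) = sin(57.2) = 0.840567
Q = 0.68 * 9.491564 * 0.840567
Q = 5.4252 m^3/s

5.4252


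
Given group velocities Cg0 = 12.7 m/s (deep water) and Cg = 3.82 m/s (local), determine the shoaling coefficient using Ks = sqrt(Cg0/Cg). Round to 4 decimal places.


Ks = sqrt(Cg0 / Cg)
Ks = sqrt(12.7 / 3.82)
Ks = sqrt(3.3246)
Ks = 1.8234

1.8234


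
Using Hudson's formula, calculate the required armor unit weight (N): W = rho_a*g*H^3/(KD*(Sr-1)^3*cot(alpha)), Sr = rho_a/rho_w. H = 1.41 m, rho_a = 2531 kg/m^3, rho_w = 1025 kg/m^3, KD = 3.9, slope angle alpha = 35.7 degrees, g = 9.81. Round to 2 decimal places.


Sr = rho_a / rho_w = 2531 / 1025 = 2.469268
(Sr - 1) = 1.469268
(Sr - 1)^3 = 3.171782
cot(35.7) = 1 / tan(35.7) = 1 / 0.718573 = 1.391647
Numerator = 2531 * 9.81 * 1.41^3 = 69601.4826
Denominator = 3.9 * 3.171782 * 1.391647 = 17.214606
W = 69601.4826 / 17.214606
W = 4043.16 N

4043.16


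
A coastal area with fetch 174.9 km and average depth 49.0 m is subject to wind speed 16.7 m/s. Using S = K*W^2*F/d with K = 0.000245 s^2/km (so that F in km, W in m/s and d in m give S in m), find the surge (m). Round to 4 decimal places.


S = K * W^2 * F / d
W^2 = 16.7^2 = 278.89
S = 0.000245 * 278.89 * 174.9 / 49.0
Numerator = 0.000245 * 278.89 * 174.9 = 11.950576
S = 11.950576 / 49.0 = 0.2439 m

0.2439


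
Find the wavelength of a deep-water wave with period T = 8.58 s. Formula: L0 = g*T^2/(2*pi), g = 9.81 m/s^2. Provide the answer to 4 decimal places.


L0 = g * T^2 / (2 * pi)
L0 = 9.81 * 8.58^2 / (2 * pi)
L0 = 9.81 * 73.6164 / 6.28319
L0 = 722.1769 / 6.28319
L0 = 114.9380 m

114.9380


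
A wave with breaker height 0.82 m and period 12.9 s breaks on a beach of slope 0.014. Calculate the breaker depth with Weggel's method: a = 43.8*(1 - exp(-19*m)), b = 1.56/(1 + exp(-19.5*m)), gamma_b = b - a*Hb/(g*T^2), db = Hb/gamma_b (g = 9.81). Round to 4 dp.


a = 43.8 * (1 - exp(-19 * m))
exp(-19 * 0.014) = exp(-0.2660) = 0.766439
a = 43.8 * (1 - 0.766439) = 10.229966
b = 1.56 / (1 + exp(-19.5 * m))
exp(-19.5 * 0.014) = exp(-0.2730) = 0.761093
b = 1.56 / (1 + 0.761093) = 0.885814
Hb / (g * T^2) = 0.82 / (9.81 * 12.9^2) = 0.82 / 1632.4821 = 0.00050230
gamma_b = b - a * Hb/(g*T^2) = 0.885814 - 10.229966 * 0.00050230 = 0.880675
db = Hb / gamma_b = 0.82 / 0.880675
db = 0.9311 m

0.9311


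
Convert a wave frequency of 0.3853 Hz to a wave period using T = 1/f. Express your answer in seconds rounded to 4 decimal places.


T = 1 / f
T = 1 / 0.3853
T = 2.5954 s

2.5954


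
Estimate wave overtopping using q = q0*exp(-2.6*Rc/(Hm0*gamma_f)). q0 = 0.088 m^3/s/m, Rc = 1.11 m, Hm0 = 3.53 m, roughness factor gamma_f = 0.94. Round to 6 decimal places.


q = q0 * exp(-2.6 * Rc / (Hm0 * gamma_f))
Exponent = -2.6 * 1.11 / (3.53 * 0.94)
= -2.6 * 1.11 / 3.3182
= -0.869749
exp(-0.869749) = 0.419057
q = 0.088 * 0.419057
q = 0.036877 m^3/s/m

0.036877


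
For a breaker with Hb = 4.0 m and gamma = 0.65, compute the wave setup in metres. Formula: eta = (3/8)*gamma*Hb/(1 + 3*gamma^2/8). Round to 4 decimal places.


eta = (3/8) * gamma * Hb / (1 + 3*gamma^2/8)
Numerator = (3/8) * 0.65 * 4.0 = 0.975000
Denominator = 1 + 3*0.65^2/8 = 1 + 0.158438 = 1.158438
eta = 0.975000 / 1.158438
eta = 0.8417 m

0.8417


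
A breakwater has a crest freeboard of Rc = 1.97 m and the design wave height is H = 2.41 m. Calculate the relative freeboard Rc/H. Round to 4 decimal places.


Relative freeboard = Rc / H
= 1.97 / 2.41
= 0.8174

0.8174


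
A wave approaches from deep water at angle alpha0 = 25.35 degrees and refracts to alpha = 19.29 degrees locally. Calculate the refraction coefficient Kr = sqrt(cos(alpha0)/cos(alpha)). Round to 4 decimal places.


Kr = sqrt(cos(alpha0) / cos(alpha))
cos(25.35) = 0.903709
cos(19.29) = 0.943859
Kr = sqrt(0.903709 / 0.943859)
Kr = sqrt(0.957463)
Kr = 0.9785

0.9785


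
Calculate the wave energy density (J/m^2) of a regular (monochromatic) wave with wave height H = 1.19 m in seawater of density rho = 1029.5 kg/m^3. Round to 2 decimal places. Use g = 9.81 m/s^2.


E = (1/8) * rho * g * H^2
E = (1/8) * 1029.5 * 9.81 * 1.19^2
E = 0.125 * 1029.5 * 9.81 * 1.4161
E = 1787.72 J/m^2

1787.72


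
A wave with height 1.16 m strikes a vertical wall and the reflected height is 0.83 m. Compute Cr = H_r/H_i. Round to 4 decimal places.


Cr = H_r / H_i
Cr = 0.83 / 1.16
Cr = 0.7155

0.7155


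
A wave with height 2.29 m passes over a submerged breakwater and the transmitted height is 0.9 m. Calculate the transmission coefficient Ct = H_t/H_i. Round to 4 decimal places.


Ct = H_t / H_i
Ct = 0.9 / 2.29
Ct = 0.3930

0.3930


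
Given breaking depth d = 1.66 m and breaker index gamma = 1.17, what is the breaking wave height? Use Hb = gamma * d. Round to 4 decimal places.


Hb = gamma * d
Hb = 1.17 * 1.66
Hb = 1.9422 m

1.9422


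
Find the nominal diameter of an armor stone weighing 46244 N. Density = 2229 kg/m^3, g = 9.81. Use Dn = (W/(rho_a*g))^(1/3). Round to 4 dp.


V = W / (rho_a * g)
V = 46244 / (2229 * 9.81)
V = 46244 / 21866.49
V = 2.114834 m^3
Dn = V^(1/3) = 2.114834^(1/3)
Dn = 1.2836 m

1.2836


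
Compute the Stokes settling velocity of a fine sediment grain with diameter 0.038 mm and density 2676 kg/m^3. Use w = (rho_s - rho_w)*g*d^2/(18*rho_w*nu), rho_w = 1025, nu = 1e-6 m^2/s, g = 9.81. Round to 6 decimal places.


w = (rho_s - rho_w) * g * d^2 / (18 * rho_w * nu)
d = 0.038 mm = 0.000038 m
rho_s - rho_w = 2676 - 1025 = 1651
Numerator = 1651 * 9.81 * (0.000038)^2 = 0.000023387472
Denominator = 18 * 1025 * 1e-6 = 0.018450
w = 0.001268 m/s

0.001268


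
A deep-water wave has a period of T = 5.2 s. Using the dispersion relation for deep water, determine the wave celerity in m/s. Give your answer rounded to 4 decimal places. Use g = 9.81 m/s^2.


We use the deep-water celerity formula:
C = g * T / (2 * pi)
C = 9.81 * 5.2 / (2 * 3.14159...)
C = 51.012000 / 6.283185
C = 8.1188 m/s

8.1188


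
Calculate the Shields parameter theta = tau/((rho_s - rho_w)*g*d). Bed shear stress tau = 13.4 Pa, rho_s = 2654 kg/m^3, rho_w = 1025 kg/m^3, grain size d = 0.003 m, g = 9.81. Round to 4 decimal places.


theta = tau / ((rho_s - rho_w) * g * d)
rho_s - rho_w = 2654 - 1025 = 1629
Denominator = 1629 * 9.81 * 0.003 = 47.941470
theta = 13.4 / 47.941470
theta = 0.2795

0.2795


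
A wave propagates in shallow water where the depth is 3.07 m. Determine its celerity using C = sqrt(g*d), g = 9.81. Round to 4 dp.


Using the shallow-water approximation:
C = sqrt(g * d) = sqrt(9.81 * 3.07)
C = sqrt(30.1167)
C = 5.4879 m/s

5.4879


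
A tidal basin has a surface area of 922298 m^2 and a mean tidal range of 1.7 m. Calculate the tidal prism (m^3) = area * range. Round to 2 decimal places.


Tidal prism = Area * Tidal range
P = 922298 * 1.7
P = 1567906.60 m^3

1567906.60


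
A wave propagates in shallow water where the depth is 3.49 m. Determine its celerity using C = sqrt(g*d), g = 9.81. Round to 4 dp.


Using the shallow-water approximation:
C = sqrt(g * d) = sqrt(9.81 * 3.49)
C = sqrt(34.2369)
C = 5.8512 m/s

5.8512


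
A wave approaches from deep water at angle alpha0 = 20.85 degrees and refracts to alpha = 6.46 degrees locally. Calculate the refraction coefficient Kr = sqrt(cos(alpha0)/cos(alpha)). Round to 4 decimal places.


Kr = sqrt(cos(alpha0) / cos(alpha))
cos(20.85) = 0.934515
cos(6.46) = 0.993651
Kr = sqrt(0.934515 / 0.993651)
Kr = sqrt(0.940487)
Kr = 0.9698

0.9698


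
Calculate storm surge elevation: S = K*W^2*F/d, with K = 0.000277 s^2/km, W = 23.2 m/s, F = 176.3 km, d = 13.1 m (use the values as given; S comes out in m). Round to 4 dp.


S = K * W^2 * F / d
W^2 = 23.2^2 = 538.24
S = 0.000277 * 538.24 * 176.3 / 13.1
Numerator = 0.000277 * 538.24 * 176.3 = 26.285004
S = 26.285004 / 13.1 = 2.0065 m

2.0065


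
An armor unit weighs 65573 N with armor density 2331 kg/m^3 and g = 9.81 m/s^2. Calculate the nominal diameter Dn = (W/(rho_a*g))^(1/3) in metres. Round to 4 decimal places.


V = W / (rho_a * g)
V = 65573 / (2331 * 9.81)
V = 65573 / 22867.11
V = 2.867568 m^3
Dn = V^(1/3) = 2.867568^(1/3)
Dn = 1.4207 m

1.4207


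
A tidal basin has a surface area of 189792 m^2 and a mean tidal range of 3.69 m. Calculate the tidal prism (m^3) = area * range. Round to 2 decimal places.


Tidal prism = Area * Tidal range
P = 189792 * 3.69
P = 700332.48 m^3

700332.48


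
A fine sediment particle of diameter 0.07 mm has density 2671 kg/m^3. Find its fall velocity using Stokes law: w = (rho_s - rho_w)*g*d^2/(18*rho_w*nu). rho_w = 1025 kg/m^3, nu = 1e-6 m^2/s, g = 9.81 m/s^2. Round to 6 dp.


w = (rho_s - rho_w) * g * d^2 / (18 * rho_w * nu)
d = 0.07 mm = 0.000070 m
rho_s - rho_w = 2671 - 1025 = 1646
Numerator = 1646 * 9.81 * (0.000070)^2 = 0.000079121574
Denominator = 18 * 1025 * 1e-6 = 0.018450
w = 0.004288 m/s

0.004288


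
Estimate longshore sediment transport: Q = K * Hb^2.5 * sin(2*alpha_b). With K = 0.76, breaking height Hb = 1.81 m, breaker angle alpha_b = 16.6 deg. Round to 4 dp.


Q = K * Hb^2.5 * sin(2 * alpha_b)
Hb^2.5 = 1.81^2.5 = 4.407542
sin(2 * 16.6) = sin(33.2) = 0.547563
Q = 0.76 * 4.407542 * 0.547563
Q = 1.8342 m^3/s

1.8342


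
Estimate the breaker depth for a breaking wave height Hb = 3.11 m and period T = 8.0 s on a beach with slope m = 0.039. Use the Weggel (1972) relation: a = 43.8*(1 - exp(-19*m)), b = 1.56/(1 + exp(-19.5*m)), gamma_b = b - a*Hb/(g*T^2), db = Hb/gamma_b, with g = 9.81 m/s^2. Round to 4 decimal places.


a = 43.8 * (1 - exp(-19 * m))
exp(-19 * 0.039) = exp(-0.7410) = 0.476637
a = 43.8 * (1 - 0.476637) = 22.923298
b = 1.56 / (1 + exp(-19.5 * m))
exp(-19.5 * 0.039) = exp(-0.7605) = 0.467433
b = 1.56 / (1 + 0.467433) = 1.063081
Hb / (g * T^2) = 3.11 / (9.81 * 8.0^2) = 3.11 / 627.8400 = 0.00495349
gamma_b = b - a * Hb/(g*T^2) = 1.063081 - 22.923298 * 0.00495349 = 0.949531
db = Hb / gamma_b = 3.11 / 0.949531
db = 3.2753 m

3.2753


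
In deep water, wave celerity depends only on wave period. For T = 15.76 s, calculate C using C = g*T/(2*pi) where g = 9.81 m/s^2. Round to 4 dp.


We use the deep-water celerity formula:
C = g * T / (2 * pi)
C = 9.81 * 15.76 / (2 * 3.14159...)
C = 154.605600 / 6.283185
C = 24.6062 m/s

24.6062


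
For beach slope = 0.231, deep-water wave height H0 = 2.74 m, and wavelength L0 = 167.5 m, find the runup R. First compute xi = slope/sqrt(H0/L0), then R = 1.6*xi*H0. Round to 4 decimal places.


xi = slope / sqrt(H0/L0)
H0/L0 = 2.74/167.5 = 0.016358
sqrt(0.016358) = 0.127899
xi = 0.231 / 0.127899 = 1.806110
R = 1.6 * xi * H0 = 1.6 * 1.806110 * 2.74
R = 7.9180 m

7.9180


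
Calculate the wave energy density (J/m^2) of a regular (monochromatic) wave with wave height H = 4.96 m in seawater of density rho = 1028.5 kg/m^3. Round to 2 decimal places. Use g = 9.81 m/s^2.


E = (1/8) * rho * g * H^2
E = (1/8) * 1028.5 * 9.81 * 4.96^2
E = 0.125 * 1028.5 * 9.81 * 24.6016
E = 31027.49 J/m^2

31027.49


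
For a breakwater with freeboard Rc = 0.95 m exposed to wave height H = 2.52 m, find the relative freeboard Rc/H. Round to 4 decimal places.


Relative freeboard = Rc / H
= 0.95 / 2.52
= 0.3770

0.3770


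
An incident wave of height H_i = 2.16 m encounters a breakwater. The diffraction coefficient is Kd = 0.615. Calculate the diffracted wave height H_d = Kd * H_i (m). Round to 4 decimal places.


H_d = Kd * H_i
H_d = 0.615 * 2.16
H_d = 1.3284 m

1.3284


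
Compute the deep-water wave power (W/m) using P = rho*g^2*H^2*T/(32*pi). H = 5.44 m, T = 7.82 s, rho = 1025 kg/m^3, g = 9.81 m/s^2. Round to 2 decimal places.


P = rho * g^2 * H^2 * T / (32 * pi)
P = 1025 * 9.81^2 * 5.44^2 * 7.82 / (32 * pi)
P = 1025 * 96.2361 * 29.5936 * 7.82 / 100.53096
P = 227073.57 W/m

227073.57


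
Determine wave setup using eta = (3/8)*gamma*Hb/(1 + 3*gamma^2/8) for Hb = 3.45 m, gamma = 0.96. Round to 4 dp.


eta = (3/8) * gamma * Hb / (1 + 3*gamma^2/8)
Numerator = (3/8) * 0.96 * 3.45 = 1.242000
Denominator = 1 + 3*0.96^2/8 = 1 + 0.345600 = 1.345600
eta = 1.242000 / 1.345600
eta = 0.9230 m

0.9230


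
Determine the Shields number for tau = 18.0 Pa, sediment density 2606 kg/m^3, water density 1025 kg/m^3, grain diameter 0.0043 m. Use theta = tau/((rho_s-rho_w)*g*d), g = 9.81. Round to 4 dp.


theta = tau / ((rho_s - rho_w) * g * d)
rho_s - rho_w = 2606 - 1025 = 1581
Denominator = 1581 * 9.81 * 0.0043 = 66.691323
theta = 18.0 / 66.691323
theta = 0.2699

0.2699


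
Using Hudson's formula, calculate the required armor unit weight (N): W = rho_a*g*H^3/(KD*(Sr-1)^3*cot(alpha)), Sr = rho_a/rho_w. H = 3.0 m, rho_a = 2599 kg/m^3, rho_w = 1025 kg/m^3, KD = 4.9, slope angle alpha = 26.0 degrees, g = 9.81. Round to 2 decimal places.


Sr = rho_a / rho_w = 2599 / 1025 = 2.535610
(Sr - 1) = 1.535610
(Sr - 1)^3 = 3.621117
cot(26.0) = 1 / tan(26.0) = 1 / 0.487733 = 2.050304
Numerator = 2599 * 9.81 * 3.0^3 = 688397.1300
Denominator = 4.9 * 3.621117 * 2.050304 = 36.379514
W = 688397.1300 / 36.379514
W = 18922.66 N

18922.66


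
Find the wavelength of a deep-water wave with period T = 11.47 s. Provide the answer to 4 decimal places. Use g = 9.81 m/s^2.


L0 = g * T^2 / (2 * pi)
L0 = 9.81 * 11.47^2 / (2 * pi)
L0 = 9.81 * 131.5609 / 6.28319
L0 = 1290.6124 / 6.28319
L0 = 205.4073 m

205.4073


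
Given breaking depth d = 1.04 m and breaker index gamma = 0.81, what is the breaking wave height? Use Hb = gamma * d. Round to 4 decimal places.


Hb = gamma * d
Hb = 0.81 * 1.04
Hb = 0.8424 m

0.8424


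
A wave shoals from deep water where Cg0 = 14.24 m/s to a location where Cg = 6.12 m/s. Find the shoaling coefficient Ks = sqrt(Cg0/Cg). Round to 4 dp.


Ks = sqrt(Cg0 / Cg)
Ks = sqrt(14.24 / 6.12)
Ks = sqrt(2.3268)
Ks = 1.5254

1.5254


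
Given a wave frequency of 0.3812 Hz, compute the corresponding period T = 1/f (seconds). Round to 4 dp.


T = 1 / f
T = 1 / 0.3812
T = 2.6233 s

2.6233


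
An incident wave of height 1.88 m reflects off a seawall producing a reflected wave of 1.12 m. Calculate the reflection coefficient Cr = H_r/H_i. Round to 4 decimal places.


Cr = H_r / H_i
Cr = 1.12 / 1.88
Cr = 0.5957

0.5957


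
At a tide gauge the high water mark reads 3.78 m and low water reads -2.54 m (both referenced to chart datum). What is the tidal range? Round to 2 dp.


Tidal range = High water - Low water
Tidal range = 3.78 - (-2.54)
Tidal range = 6.32 m

6.32


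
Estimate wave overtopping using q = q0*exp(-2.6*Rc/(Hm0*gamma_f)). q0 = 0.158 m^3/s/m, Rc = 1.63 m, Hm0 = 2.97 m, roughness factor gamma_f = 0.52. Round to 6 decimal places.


q = q0 * exp(-2.6 * Rc / (Hm0 * gamma_f))
Exponent = -2.6 * 1.63 / (2.97 * 0.52)
= -2.6 * 1.63 / 1.5444
= -2.744108
exp(-2.744108) = 0.064306
q = 0.158 * 0.064306
q = 0.010160 m^3/s/m

0.010160


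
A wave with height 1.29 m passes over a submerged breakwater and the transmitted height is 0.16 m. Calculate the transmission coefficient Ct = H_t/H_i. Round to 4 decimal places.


Ct = H_t / H_i
Ct = 0.16 / 1.29
Ct = 0.1240

0.1240


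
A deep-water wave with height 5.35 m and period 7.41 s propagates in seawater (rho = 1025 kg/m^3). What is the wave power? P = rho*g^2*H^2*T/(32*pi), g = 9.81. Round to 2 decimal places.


P = rho * g^2 * H^2 * T / (32 * pi)
P = 1025 * 9.81^2 * 5.35^2 * 7.41 / (32 * pi)
P = 1025 * 96.2361 * 28.6225 * 7.41 / 100.53096
P = 208107.53 W/m

208107.53


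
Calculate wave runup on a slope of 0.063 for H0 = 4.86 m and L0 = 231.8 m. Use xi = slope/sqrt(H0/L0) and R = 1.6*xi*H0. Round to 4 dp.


xi = slope / sqrt(H0/L0)
H0/L0 = 4.86/231.8 = 0.020966
sqrt(0.020966) = 0.144798
xi = 0.063 / 0.144798 = 0.435090
R = 1.6 * xi * H0 = 1.6 * 0.435090 * 4.86
R = 3.3833 m

3.3833


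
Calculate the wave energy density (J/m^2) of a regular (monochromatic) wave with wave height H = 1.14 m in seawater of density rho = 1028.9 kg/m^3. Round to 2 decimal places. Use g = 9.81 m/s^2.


E = (1/8) * rho * g * H^2
E = (1/8) * 1028.9 * 9.81 * 1.14^2
E = 0.125 * 1028.9 * 9.81 * 1.2996
E = 1639.69 J/m^2

1639.69


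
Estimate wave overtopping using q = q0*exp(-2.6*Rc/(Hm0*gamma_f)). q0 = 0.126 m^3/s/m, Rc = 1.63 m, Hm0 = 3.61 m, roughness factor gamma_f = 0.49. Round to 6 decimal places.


q = q0 * exp(-2.6 * Rc / (Hm0 * gamma_f))
Exponent = -2.6 * 1.63 / (3.61 * 0.49)
= -2.6 * 1.63 / 1.7689
= -2.395839
exp(-2.395839) = 0.091096
q = 0.126 * 0.091096
q = 0.011478 m^3/s/m

0.011478


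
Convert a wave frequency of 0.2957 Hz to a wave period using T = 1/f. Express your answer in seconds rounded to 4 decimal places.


T = 1 / f
T = 1 / 0.2957
T = 3.3818 s

3.3818


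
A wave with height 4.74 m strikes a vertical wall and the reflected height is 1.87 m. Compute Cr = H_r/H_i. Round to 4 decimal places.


Cr = H_r / H_i
Cr = 1.87 / 4.74
Cr = 0.3945

0.3945


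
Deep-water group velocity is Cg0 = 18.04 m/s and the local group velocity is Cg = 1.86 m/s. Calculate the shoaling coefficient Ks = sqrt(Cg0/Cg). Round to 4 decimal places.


Ks = sqrt(Cg0 / Cg)
Ks = sqrt(18.04 / 1.86)
Ks = sqrt(9.6989)
Ks = 3.1143

3.1143


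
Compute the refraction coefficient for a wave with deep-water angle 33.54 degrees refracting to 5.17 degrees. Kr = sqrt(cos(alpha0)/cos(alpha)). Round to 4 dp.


Kr = sqrt(cos(alpha0) / cos(alpha))
cos(33.54) = 0.833500
cos(5.17) = 0.995932
Kr = sqrt(0.833500 / 0.995932)
Kr = sqrt(0.836905)
Kr = 0.9148

0.9148


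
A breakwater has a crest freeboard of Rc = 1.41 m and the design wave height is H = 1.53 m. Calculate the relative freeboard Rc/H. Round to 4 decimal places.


Relative freeboard = Rc / H
= 1.41 / 1.53
= 0.9216

0.9216


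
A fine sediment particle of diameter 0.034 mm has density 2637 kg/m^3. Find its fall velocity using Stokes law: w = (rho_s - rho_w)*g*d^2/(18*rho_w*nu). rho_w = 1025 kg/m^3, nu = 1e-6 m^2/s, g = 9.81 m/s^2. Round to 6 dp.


w = (rho_s - rho_w) * g * d^2 / (18 * rho_w * nu)
d = 0.034 mm = 0.000034 m
rho_s - rho_w = 2637 - 1025 = 1612
Numerator = 1612 * 9.81 * (0.000034)^2 = 0.000018280660
Denominator = 18 * 1025 * 1e-6 = 0.018450
w = 0.000991 m/s

0.000991


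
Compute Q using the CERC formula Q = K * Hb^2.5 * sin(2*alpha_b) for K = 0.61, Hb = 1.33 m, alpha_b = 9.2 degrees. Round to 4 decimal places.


Q = K * Hb^2.5 * sin(2 * alpha_b)
Hb^2.5 = 1.33^2.5 = 2.039995
sin(2 * 9.2) = sin(18.4) = 0.315649
Q = 0.61 * 2.039995 * 0.315649
Q = 0.3928 m^3/s

0.3928


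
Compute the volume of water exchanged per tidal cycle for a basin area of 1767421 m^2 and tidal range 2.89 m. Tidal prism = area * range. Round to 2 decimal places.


Tidal prism = Area * Tidal range
P = 1767421 * 2.89
P = 5107846.69 m^3

5107846.69


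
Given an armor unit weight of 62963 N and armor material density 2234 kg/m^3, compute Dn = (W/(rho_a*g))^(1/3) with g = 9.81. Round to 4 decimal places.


V = W / (rho_a * g)
V = 62963 / (2234 * 9.81)
V = 62963 / 21915.54
V = 2.872984 m^3
Dn = V^(1/3) = 2.872984^(1/3)
Dn = 1.4216 m

1.4216


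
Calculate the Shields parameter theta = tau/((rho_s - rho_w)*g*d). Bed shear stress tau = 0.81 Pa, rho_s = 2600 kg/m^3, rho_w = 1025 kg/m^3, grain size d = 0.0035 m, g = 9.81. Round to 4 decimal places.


theta = tau / ((rho_s - rho_w) * g * d)
rho_s - rho_w = 2600 - 1025 = 1575
Denominator = 1575 * 9.81 * 0.0035 = 54.077625
theta = 0.81 / 54.077625
theta = 0.0150

0.0150


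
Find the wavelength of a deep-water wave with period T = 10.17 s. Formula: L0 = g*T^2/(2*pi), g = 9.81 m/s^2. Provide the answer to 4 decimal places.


L0 = g * T^2 / (2 * pi)
L0 = 9.81 * 10.17^2 / (2 * pi)
L0 = 9.81 * 103.4289 / 6.28319
L0 = 1014.6375 / 6.28319
L0 = 161.4846 m

161.4846


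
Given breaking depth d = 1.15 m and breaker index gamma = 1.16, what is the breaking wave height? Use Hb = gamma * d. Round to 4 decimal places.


Hb = gamma * d
Hb = 1.16 * 1.15
Hb = 1.3340 m

1.3340


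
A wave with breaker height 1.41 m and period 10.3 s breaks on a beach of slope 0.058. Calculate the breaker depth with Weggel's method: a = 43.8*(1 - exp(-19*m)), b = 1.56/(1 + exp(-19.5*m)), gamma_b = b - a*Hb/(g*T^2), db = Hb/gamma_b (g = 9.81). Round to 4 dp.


a = 43.8 * (1 - exp(-19 * m))
exp(-19 * 0.058) = exp(-1.1020) = 0.332206
a = 43.8 * (1 - 0.332206) = 29.249377
b = 1.56 / (1 + exp(-19.5 * m))
exp(-19.5 * 0.058) = exp(-1.1310) = 0.322710
b = 1.56 / (1 + 0.322710) = 1.179397
Hb / (g * T^2) = 1.41 / (9.81 * 10.3^2) = 1.41 / 1040.7429 = 0.00135480
gamma_b = b - a * Hb/(g*T^2) = 1.179397 - 29.249377 * 0.00135480 = 1.139769
db = Hb / gamma_b = 1.41 / 1.139769
db = 1.2371 m

1.2371


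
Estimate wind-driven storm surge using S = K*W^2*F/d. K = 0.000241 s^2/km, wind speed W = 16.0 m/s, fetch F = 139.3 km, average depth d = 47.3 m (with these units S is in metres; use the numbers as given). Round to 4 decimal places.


S = K * W^2 * F / d
W^2 = 16.0^2 = 256.00
S = 0.000241 * 256.00 * 139.3 / 47.3
Numerator = 0.000241 * 256.00 * 139.3 = 8.594253
S = 8.594253 / 47.3 = 0.1817 m

0.1817


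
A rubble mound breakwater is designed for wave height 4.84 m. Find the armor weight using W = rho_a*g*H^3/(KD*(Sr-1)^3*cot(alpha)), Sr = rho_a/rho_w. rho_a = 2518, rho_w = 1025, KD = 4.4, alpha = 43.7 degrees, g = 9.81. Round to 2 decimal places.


Sr = rho_a / rho_w = 2518 / 1025 = 2.456585
(Sr - 1) = 1.456585
(Sr - 1)^3 = 3.090351
cot(43.7) = 1 / tan(43.7) = 1 / 0.955621 = 1.046440
Numerator = 2518 * 9.81 * 4.84^3 = 2800662.7690
Denominator = 4.4 * 3.090351 * 1.046440 = 14.229018
W = 2800662.7690 / 14.229018
W = 196827.55 N

196827.55


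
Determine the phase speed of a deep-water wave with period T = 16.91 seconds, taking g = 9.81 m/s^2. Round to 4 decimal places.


We use the deep-water celerity formula:
C = g * T / (2 * pi)
C = 9.81 * 16.91 / (2 * 3.14159...)
C = 165.887100 / 6.283185
C = 26.4018 m/s

26.4018


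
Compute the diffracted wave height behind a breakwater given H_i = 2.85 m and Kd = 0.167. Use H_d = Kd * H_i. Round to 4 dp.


H_d = Kd * H_i
H_d = 0.167 * 2.85
H_d = 0.4760 m

0.4760


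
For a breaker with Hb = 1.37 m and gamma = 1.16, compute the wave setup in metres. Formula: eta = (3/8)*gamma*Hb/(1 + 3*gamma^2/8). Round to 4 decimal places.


eta = (3/8) * gamma * Hb / (1 + 3*gamma^2/8)
Numerator = (3/8) * 1.16 * 1.37 = 0.595950
Denominator = 1 + 3*1.16^2/8 = 1 + 0.504600 = 1.504600
eta = 0.595950 / 1.504600
eta = 0.3961 m

0.3961


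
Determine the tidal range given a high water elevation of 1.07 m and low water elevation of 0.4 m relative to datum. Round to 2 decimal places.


Tidal range = High water - Low water
Tidal range = 1.07 - (0.4)
Tidal range = 0.67 m

0.67


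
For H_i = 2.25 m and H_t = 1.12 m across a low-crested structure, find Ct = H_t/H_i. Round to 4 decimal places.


Ct = H_t / H_i
Ct = 1.12 / 2.25
Ct = 0.4978

0.4978


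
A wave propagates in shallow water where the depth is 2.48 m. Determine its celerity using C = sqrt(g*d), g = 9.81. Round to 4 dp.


Using the shallow-water approximation:
C = sqrt(g * d) = sqrt(9.81 * 2.48)
C = sqrt(24.3288)
C = 4.9324 m/s

4.9324


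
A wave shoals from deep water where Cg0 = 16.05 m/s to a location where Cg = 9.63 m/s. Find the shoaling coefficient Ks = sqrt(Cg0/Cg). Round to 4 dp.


Ks = sqrt(Cg0 / Cg)
Ks = sqrt(16.05 / 9.63)
Ks = sqrt(1.6667)
Ks = 1.2910

1.2910


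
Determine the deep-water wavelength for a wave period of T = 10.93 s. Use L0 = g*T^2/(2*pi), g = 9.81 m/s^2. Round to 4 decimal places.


L0 = g * T^2 / (2 * pi)
L0 = 9.81 * 10.93^2 / (2 * pi)
L0 = 9.81 * 119.4649 / 6.28319
L0 = 1171.9507 / 6.28319
L0 = 186.5217 m

186.5217


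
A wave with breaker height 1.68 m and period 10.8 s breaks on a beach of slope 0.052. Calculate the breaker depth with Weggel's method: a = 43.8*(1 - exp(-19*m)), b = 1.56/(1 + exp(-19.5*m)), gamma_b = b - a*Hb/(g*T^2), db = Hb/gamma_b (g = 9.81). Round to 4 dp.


a = 43.8 * (1 - exp(-19 * m))
exp(-19 * 0.052) = exp(-0.9880) = 0.372321
a = 43.8 * (1 - 0.372321) = 27.492358
b = 1.56 / (1 + exp(-19.5 * m))
exp(-19.5 * 0.052) = exp(-1.0140) = 0.362765
b = 1.56 / (1 + 0.362765) = 1.144731
Hb / (g * T^2) = 1.68 / (9.81 * 10.8^2) = 1.68 / 1144.2384 = 0.00146823
gamma_b = b - a * Hb/(g*T^2) = 1.144731 - 27.492358 * 0.00146823 = 1.104366
db = Hb / gamma_b = 1.68 / 1.104366
db = 1.5212 m

1.5212


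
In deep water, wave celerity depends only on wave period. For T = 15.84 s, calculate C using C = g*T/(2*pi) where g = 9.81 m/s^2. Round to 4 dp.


We use the deep-water celerity formula:
C = g * T / (2 * pi)
C = 9.81 * 15.84 / (2 * 3.14159...)
C = 155.390400 / 6.283185
C = 24.7312 m/s

24.7312


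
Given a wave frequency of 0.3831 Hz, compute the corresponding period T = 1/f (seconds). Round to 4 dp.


T = 1 / f
T = 1 / 0.3831
T = 2.6103 s

2.6103


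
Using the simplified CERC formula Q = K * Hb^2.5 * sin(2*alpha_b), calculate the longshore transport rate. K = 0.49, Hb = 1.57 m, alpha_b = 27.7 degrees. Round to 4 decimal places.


Q = K * Hb^2.5 * sin(2 * alpha_b)
Hb^2.5 = 1.57^2.5 = 3.088511
sin(2 * 27.7) = sin(55.4) = 0.823136
Q = 0.49 * 3.088511 * 0.823136
Q = 1.2457 m^3/s

1.2457


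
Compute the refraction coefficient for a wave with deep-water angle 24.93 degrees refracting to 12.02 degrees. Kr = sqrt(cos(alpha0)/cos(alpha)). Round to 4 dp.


Kr = sqrt(cos(alpha0) / cos(alpha))
cos(24.93) = 0.906823
cos(12.02) = 0.978075
Kr = sqrt(0.906823 / 0.978075)
Kr = sqrt(0.927151)
Kr = 0.9629

0.9629


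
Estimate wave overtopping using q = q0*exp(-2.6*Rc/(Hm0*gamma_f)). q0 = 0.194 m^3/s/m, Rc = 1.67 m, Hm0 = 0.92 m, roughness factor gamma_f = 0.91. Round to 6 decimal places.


q = q0 * exp(-2.6 * Rc / (Hm0 * gamma_f))
Exponent = -2.6 * 1.67 / (0.92 * 0.91)
= -2.6 * 1.67 / 0.8372
= -5.186335
exp(-5.186335) = 0.005592
q = 0.194 * 0.005592
q = 0.001085 m^3/s/m

0.001085


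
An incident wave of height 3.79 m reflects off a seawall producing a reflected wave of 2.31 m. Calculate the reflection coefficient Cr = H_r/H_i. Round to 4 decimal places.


Cr = H_r / H_i
Cr = 2.31 / 3.79
Cr = 0.6095

0.6095


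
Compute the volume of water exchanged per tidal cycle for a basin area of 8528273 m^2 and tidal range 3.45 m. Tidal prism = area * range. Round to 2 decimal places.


Tidal prism = Area * Tidal range
P = 8528273 * 3.45
P = 29422541.85 m^3

29422541.85


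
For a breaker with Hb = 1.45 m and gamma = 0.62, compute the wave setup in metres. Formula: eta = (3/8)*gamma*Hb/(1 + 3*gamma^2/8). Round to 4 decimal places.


eta = (3/8) * gamma * Hb / (1 + 3*gamma^2/8)
Numerator = (3/8) * 0.62 * 1.45 = 0.337125
Denominator = 1 + 3*0.62^2/8 = 1 + 0.144150 = 1.144150
eta = 0.337125 / 1.144150
eta = 0.2947 m

0.2947


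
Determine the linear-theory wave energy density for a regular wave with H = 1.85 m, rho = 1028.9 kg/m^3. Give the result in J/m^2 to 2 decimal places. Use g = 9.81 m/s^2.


E = (1/8) * rho * g * H^2
E = (1/8) * 1028.9 * 9.81 * 1.85^2
E = 0.125 * 1028.9 * 9.81 * 3.4225
E = 4318.13 J/m^2

4318.13


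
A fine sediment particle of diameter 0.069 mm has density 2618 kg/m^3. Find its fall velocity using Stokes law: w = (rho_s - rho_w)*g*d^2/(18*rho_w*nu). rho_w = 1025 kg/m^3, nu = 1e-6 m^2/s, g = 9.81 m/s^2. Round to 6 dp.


w = (rho_s - rho_w) * g * d^2 / (18 * rho_w * nu)
d = 0.069 mm = 0.000069 m
rho_s - rho_w = 2618 - 1025 = 1593
Numerator = 1593 * 9.81 * (0.000069)^2 = 0.000074401718
Denominator = 18 * 1025 * 1e-6 = 0.018450
w = 0.004033 m/s

0.004033


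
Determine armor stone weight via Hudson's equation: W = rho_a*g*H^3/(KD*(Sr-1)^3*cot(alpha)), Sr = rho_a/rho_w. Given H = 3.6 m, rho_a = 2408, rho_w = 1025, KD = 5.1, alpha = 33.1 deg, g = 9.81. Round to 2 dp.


Sr = rho_a / rho_w = 2408 / 1025 = 2.349268
(Sr - 1) = 1.349268
(Sr - 1)^3 = 2.456377
cot(33.1) = 1 / tan(33.1) = 1 / 0.651892 = 1.533997
Numerator = 2408 * 9.81 * 3.6^3 = 1102130.4269
Denominator = 5.1 * 2.456377 * 1.533997 = 19.217178
W = 1102130.4269 / 19.217178
W = 57351.32 N

57351.32


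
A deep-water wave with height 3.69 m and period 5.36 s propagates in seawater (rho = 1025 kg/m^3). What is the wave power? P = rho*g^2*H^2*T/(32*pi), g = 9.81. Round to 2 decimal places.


P = rho * g^2 * H^2 * T / (32 * pi)
P = 1025 * 9.81^2 * 3.69^2 * 5.36 / (32 * pi)
P = 1025 * 96.2361 * 13.6161 * 5.36 / 100.53096
P = 71610.97 W/m

71610.97


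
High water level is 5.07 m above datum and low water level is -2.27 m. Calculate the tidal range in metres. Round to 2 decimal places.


Tidal range = High water - Low water
Tidal range = 5.07 - (-2.27)
Tidal range = 7.34 m

7.34


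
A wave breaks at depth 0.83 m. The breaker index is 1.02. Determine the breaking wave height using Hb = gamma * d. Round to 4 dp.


Hb = gamma * d
Hb = 1.02 * 0.83
Hb = 0.8466 m

0.8466


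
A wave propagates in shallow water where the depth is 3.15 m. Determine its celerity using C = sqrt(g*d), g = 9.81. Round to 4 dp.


Using the shallow-water approximation:
C = sqrt(g * d) = sqrt(9.81 * 3.15)
C = sqrt(30.9015)
C = 5.5589 m/s

5.5589


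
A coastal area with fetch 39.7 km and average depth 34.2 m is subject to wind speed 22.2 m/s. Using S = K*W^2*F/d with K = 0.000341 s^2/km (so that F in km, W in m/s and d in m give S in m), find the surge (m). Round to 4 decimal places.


S = K * W^2 * F / d
W^2 = 22.2^2 = 492.84
S = 0.000341 * 492.84 * 39.7 / 34.2
Numerator = 0.000341 * 492.84 * 39.7 = 6.671920
S = 6.671920 / 34.2 = 0.1951 m

0.1951


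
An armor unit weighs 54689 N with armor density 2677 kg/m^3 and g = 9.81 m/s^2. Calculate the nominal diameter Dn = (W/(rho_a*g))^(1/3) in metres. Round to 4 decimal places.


V = W / (rho_a * g)
V = 54689 / (2677 * 9.81)
V = 54689 / 26261.37
V = 2.082488 m^3
Dn = V^(1/3) = 2.082488^(1/3)
Dn = 1.2770 m

1.2770


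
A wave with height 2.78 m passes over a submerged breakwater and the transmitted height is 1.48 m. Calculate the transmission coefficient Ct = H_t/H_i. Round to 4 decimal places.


Ct = H_t / H_i
Ct = 1.48 / 2.78
Ct = 0.5324

0.5324


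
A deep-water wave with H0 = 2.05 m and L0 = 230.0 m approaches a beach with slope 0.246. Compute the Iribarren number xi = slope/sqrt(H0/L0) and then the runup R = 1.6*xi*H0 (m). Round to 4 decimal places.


xi = slope / sqrt(H0/L0)
H0/L0 = 2.05/230.0 = 0.008913
sqrt(0.008913) = 0.094409
xi = 0.246 / 0.094409 = 2.605686
R = 1.6 * xi * H0 = 1.6 * 2.605686 * 2.05
R = 8.5467 m

8.5467


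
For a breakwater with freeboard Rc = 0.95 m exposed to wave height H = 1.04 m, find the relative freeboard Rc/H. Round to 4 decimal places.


Relative freeboard = Rc / H
= 0.95 / 1.04
= 0.9135

0.9135


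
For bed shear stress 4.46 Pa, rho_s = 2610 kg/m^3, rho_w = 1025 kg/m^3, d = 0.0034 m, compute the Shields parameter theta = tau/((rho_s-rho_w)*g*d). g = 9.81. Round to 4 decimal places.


theta = tau / ((rho_s - rho_w) * g * d)
rho_s - rho_w = 2610 - 1025 = 1585
Denominator = 1585 * 9.81 * 0.0034 = 52.866090
theta = 4.46 / 52.866090
theta = 0.0844

0.0844


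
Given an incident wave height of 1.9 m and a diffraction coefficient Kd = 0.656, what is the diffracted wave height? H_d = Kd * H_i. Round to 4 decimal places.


H_d = Kd * H_i
H_d = 0.656 * 1.9
H_d = 1.2464 m

1.2464


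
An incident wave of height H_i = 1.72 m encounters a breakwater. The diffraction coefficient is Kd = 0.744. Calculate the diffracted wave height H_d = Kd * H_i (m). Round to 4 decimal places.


H_d = Kd * H_i
H_d = 0.744 * 1.72
H_d = 1.2797 m

1.2797


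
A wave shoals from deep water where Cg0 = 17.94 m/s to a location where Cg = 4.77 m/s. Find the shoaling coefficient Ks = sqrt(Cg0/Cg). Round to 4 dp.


Ks = sqrt(Cg0 / Cg)
Ks = sqrt(17.94 / 4.77)
Ks = sqrt(3.7610)
Ks = 1.9393

1.9393


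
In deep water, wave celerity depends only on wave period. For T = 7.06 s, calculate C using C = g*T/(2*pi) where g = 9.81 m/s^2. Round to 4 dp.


We use the deep-water celerity formula:
C = g * T / (2 * pi)
C = 9.81 * 7.06 / (2 * 3.14159...)
C = 69.258600 / 6.283185
C = 11.0228 m/s

11.0228


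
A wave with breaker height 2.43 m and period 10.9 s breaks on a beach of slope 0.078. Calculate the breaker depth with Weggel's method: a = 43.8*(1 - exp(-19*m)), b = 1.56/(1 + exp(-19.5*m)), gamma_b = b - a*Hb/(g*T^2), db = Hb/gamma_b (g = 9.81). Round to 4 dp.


a = 43.8 * (1 - exp(-19 * m))
exp(-19 * 0.078) = exp(-1.4820) = 0.227183
a = 43.8 * (1 - 0.227183) = 33.849390
b = 1.56 / (1 + exp(-19.5 * m))
exp(-19.5 * 0.078) = exp(-1.5210) = 0.218493
b = 1.56 / (1 + 0.218493) = 1.280270
Hb / (g * T^2) = 2.43 / (9.81 * 10.9^2) = 2.43 / 1165.5261 = 0.00208490
gamma_b = b - a * Hb/(g*T^2) = 1.280270 - 33.849390 * 0.00208490 = 1.209697
db = Hb / gamma_b = 2.43 / 1.209697
db = 2.0088 m

2.0088


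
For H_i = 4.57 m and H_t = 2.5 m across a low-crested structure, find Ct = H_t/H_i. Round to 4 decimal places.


Ct = H_t / H_i
Ct = 2.5 / 4.57
Ct = 0.5470

0.5470


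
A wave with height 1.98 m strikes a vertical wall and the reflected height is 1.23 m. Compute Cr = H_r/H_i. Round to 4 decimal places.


Cr = H_r / H_i
Cr = 1.23 / 1.98
Cr = 0.6212

0.6212


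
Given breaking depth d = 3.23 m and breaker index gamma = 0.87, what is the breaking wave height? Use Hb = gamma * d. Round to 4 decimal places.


Hb = gamma * d
Hb = 0.87 * 3.23
Hb = 2.8101 m

2.8101


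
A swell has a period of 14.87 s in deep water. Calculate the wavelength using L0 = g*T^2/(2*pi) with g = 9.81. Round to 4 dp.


L0 = g * T^2 / (2 * pi)
L0 = 9.81 * 14.87^2 / (2 * pi)
L0 = 9.81 * 221.1169 / 6.28319
L0 = 2169.1568 / 6.28319
L0 = 345.2320 m

345.2320


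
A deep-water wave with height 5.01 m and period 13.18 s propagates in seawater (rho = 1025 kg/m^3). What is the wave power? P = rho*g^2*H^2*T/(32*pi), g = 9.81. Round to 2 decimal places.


P = rho * g^2 * H^2 * T / (32 * pi)
P = 1025 * 9.81^2 * 5.01^2 * 13.18 / (32 * pi)
P = 1025 * 96.2361 * 25.1001 * 13.18 / 100.53096
P = 324603.27 W/m

324603.27


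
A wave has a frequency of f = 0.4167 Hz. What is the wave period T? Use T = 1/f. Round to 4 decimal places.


T = 1 / f
T = 1 / 0.4167
T = 2.3998 s

2.3998


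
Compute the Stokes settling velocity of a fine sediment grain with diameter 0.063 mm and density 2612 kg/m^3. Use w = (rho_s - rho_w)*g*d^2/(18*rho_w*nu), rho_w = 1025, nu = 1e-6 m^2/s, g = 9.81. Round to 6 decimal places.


w = (rho_s - rho_w) * g * d^2 / (18 * rho_w * nu)
d = 0.063 mm = 0.000063 m
rho_s - rho_w = 2612 - 1025 = 1587
Numerator = 1587 * 9.81 * (0.000063)^2 = 0.000061791257
Denominator = 18 * 1025 * 1e-6 = 0.018450
w = 0.003349 m/s

0.003349


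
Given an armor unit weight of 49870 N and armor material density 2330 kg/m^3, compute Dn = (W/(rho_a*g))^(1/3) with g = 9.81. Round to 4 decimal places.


V = W / (rho_a * g)
V = 49870 / (2330 * 9.81)
V = 49870 / 22857.30
V = 2.181798 m^3
Dn = V^(1/3) = 2.181798^(1/3)
Dn = 1.2970 m

1.2970


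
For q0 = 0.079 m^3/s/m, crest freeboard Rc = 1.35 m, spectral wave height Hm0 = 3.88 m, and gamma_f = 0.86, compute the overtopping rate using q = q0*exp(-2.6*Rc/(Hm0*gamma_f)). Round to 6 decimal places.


q = q0 * exp(-2.6 * Rc / (Hm0 * gamma_f))
Exponent = -2.6 * 1.35 / (3.88 * 0.86)
= -2.6 * 1.35 / 3.3368
= -1.051906
exp(-1.051906) = 0.349271
q = 0.079 * 0.349271
q = 0.027592 m^3/s/m

0.027592


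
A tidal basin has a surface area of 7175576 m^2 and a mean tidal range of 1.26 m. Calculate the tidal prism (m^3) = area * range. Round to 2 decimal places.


Tidal prism = Area * Tidal range
P = 7175576 * 1.26
P = 9041225.76 m^3

9041225.76


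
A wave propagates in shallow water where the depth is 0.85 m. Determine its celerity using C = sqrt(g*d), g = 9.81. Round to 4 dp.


Using the shallow-water approximation:
C = sqrt(g * d) = sqrt(9.81 * 0.85)
C = sqrt(8.3385)
C = 2.8876 m/s

2.8876


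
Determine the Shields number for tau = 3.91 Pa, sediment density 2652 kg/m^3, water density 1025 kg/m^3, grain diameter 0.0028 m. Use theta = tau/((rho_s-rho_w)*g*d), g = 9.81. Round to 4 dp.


theta = tau / ((rho_s - rho_w) * g * d)
rho_s - rho_w = 2652 - 1025 = 1627
Denominator = 1627 * 9.81 * 0.0028 = 44.690436
theta = 3.91 / 44.690436
theta = 0.0875

0.0875


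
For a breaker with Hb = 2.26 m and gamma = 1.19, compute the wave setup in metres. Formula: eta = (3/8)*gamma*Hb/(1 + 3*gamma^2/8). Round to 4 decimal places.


eta = (3/8) * gamma * Hb / (1 + 3*gamma^2/8)
Numerator = (3/8) * 1.19 * 2.26 = 1.008525
Denominator = 1 + 3*1.19^2/8 = 1 + 0.531038 = 1.531038
eta = 1.008525 / 1.531038
eta = 0.6587 m

0.6587


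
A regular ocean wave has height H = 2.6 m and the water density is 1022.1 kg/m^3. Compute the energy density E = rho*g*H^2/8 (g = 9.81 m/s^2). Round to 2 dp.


E = (1/8) * rho * g * H^2
E = (1/8) * 1022.1 * 9.81 * 2.6^2
E = 0.125 * 1022.1 * 9.81 * 6.7600
E = 8472.65 J/m^2

8472.65


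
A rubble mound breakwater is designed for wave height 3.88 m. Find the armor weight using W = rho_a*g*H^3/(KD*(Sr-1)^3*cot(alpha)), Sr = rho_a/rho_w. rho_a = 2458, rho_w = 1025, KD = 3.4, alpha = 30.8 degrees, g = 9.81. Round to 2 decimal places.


Sr = rho_a / rho_w = 2458 / 1025 = 2.398049
(Sr - 1) = 1.398049
(Sr - 1)^3 = 2.732543
cot(30.8) = 1 / tan(30.8) = 1 / 0.596120 = 1.677516
Numerator = 2458 * 9.81 * 3.88^3 = 1408465.0109
Denominator = 3.4 * 2.732543 * 1.677516 = 15.585203
W = 1408465.0109 / 15.585203
W = 90371.94 N

90371.94


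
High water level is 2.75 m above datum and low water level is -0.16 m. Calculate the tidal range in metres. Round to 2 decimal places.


Tidal range = High water - Low water
Tidal range = 2.75 - (-0.16)
Tidal range = 2.91 m

2.91


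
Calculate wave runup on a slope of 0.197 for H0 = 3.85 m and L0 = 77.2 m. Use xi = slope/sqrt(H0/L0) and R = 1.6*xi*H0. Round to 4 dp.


xi = slope / sqrt(H0/L0)
H0/L0 = 3.85/77.2 = 0.049870
sqrt(0.049870) = 0.223317
xi = 0.197 / 0.223317 = 0.882154
R = 1.6 * xi * H0 = 1.6 * 0.882154 * 3.85
R = 5.4341 m

5.4341


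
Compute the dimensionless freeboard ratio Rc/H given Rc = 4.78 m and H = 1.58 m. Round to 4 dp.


Relative freeboard = Rc / H
= 4.78 / 1.58
= 3.0253

3.0253


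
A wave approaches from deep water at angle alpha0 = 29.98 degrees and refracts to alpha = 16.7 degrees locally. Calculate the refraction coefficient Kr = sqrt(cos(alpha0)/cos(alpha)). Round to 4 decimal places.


Kr = sqrt(cos(alpha0) / cos(alpha))
cos(29.98) = 0.866200
cos(16.7) = 0.957822
Kr = sqrt(0.866200 / 0.957822)
Kr = sqrt(0.904343)
Kr = 0.9510

0.9510
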